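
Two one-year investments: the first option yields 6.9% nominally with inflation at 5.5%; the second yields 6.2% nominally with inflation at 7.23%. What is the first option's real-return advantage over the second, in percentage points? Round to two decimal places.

2.29

The first option real return: 1.069/1.055 − 1 = 1.327%.
The second real return: 1.062/1.0723 − 1 = -0.961%.
Difference: 1.327 − (-0.961) = 2.288 pp.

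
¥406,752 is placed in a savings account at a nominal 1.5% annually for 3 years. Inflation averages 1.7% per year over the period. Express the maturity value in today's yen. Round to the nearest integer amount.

Nominal value at maturity: ¥406,752 × (1 + 1.5%)^3 ≈ ¥425,332.
Price-level factor over 3 years: (1 + 1.7%)^3 = 1.051871913.
Dividing the nominal maturity value by the price-level factor gives the value in today's money.

¥404,357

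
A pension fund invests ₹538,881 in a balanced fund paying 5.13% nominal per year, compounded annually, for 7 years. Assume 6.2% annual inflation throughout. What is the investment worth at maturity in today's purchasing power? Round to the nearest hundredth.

₹502,004.84

Nominal value at maturity: ₹538,881 × (1 + 5.13%)^7 ≈ ₹764,855.73.
Price-level factor over 7 years: (1 + 6.2%)^7 ≈ 1.5236022917.
The maturity value deflated by that factor is the answer in today's purchasing power.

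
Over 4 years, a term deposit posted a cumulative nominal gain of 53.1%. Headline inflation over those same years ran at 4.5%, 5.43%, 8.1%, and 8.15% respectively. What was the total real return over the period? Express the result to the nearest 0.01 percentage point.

Cumulative inflation factor: 1.045 × 1.0543 × 1.081 × 1.0815 ≈ 1.28805.
Nominal growth factor: 1.53100. Real growth factor = 1.53100 / 1.28805 ≈ 1.18862.
Total real return ≈ 18.8618%.

18.86%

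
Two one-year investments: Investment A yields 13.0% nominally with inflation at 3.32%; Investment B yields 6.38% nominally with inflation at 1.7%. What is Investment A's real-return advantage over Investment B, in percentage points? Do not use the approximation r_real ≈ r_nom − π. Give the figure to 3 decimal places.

Investment A real return: 1.130/1.0332 − 1 = 9.3690%.
Investment B real return: 1.0638/1.017 − 1 = 4.6018%.
Difference: 9.3690 − 4.6018 = 4.7672 pp.

4.767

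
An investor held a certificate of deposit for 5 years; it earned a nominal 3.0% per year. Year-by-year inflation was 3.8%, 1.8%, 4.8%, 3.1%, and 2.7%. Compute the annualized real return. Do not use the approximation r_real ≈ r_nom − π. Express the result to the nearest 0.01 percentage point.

Cumulative inflation factor: 1.038 × 1.018 × 1.048 × 1.031 × 1.027 ≈ 1.17256.
Nominal growth factor: 1.15927. Real growth factor = 1.15927 / 1.17256 ≈ 0.98867.
Annualized: 0.98867^(1/5) − 1 ≈ -0.00228.

-0.23%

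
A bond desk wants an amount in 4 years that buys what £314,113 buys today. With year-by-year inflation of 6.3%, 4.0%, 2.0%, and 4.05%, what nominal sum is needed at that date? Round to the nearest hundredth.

Cumulative price-level factor: 1.063 × 1.040 × 1.020 × 1.0405 = 1.1732994312.
Multiplying £314,113 by the price-level factor gives the future nominal sum.

£368,548.60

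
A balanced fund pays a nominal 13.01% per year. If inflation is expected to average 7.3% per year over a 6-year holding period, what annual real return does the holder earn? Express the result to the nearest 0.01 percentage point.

5.32%

With constant rates the annual real return is the same each year: (1+13.01%)/(1+7.3%) − 1 = 0.05322.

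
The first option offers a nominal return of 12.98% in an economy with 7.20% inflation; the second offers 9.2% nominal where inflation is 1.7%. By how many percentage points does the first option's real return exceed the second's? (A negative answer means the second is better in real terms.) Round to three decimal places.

-1.983

The first option real return: 1.1298/1.0720 − 1 = 5.3918%.
The second real return: 1.092/1.017 − 1 = 7.3746%.
Difference: 5.3918 − 7.3746 = -1.9828 pp.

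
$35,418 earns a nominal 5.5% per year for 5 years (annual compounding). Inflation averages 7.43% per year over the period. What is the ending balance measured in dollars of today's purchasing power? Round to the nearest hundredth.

Nominal value at maturity: $35,418 × (1 + 5.5%)^5 ≈ $46,289.91.
Price-level factor over 5 years: (1 + 7.43%)^5 ≈ 1.4309612675.
The maturity value deflated by that factor is the answer in today's purchasing power.

$32,348.82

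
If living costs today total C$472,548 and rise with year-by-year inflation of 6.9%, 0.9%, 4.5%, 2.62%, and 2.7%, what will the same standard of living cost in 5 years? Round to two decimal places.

C$561,349.77

Cumulative price-level factor: 1.069 × 1.009 × 1.045 × 1.0262 × 1.027 ≈ 1.1879211531.
Multiplying C$472,548 by the price-level factor gives the future nominal sum.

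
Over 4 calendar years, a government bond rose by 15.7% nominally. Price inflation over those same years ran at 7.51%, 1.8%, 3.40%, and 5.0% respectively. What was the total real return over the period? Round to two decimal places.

Cumulative inflation factor: 1.0751 × 1.018 × 1.0340 × 1.050 ≈ 1.18825.
Nominal growth factor: 1.15700. Real growth factor = 1.15700 / 1.18825 ≈ 0.97370.
Total real return ≈ -2.6296%.

-2.63%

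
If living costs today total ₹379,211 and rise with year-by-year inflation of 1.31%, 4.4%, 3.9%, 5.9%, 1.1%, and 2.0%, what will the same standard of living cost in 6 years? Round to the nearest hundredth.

₹455,089.25

Cumulative price-level factor: 1.0131 × 1.044 × 1.039 × 1.059 × 1.011 × 1.020 ≈ 1.2000950627.
The nominal amount required is ₹379,211 scaled up by that factor.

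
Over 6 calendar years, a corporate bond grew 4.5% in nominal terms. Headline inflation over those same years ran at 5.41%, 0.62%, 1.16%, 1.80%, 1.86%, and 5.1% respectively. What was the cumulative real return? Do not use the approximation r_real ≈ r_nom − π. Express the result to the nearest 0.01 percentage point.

Cumulative inflation factor: 1.0541 × 1.0062 × 1.0116 × 1.0180 × 1.0186 × 1.051 ≈ 1.16931.
Nominal growth factor: 1.04500. Real growth factor = 1.04500 / 1.16931 ≈ 0.89369.
Total real return ≈ -10.6309%.

-10.63%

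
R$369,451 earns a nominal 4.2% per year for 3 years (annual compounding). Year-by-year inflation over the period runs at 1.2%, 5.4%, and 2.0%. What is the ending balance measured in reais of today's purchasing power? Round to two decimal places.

R$384,183.50

Nominal value at maturity: R$369,451 × (1 + 4.2%)^3 ≈ R$417,984.33.
Price-level factor over 3 years: 1.012 × 1.054 × 1.020 = 1.08798096.
The maturity value deflated by that factor is the answer in today's purchasing power.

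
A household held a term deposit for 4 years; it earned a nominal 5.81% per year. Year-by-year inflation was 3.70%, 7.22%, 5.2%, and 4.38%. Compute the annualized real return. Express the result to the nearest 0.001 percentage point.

0.660%

Cumulative inflation factor: 1.0370 × 1.0722 × 1.052 × 1.0438 ≈ 1.22092.
Nominal growth factor: 1.25345. Real growth factor = 1.25345 / 1.22092 ≈ 1.02664.
Annualized: 1.02664^(1/4) − 1 ≈ 0.00660.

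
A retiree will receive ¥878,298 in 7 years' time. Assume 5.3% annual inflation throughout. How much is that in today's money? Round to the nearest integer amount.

Price-level factor over 7 years: (1 + 5.3%)^7 ≈ 1.4354848003.
Purchasing power today: ¥878,298 divided by that factor.

¥611,848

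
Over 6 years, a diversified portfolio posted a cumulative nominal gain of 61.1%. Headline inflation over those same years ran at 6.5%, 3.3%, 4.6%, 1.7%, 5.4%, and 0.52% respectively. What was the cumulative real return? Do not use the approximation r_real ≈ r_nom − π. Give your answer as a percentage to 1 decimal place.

29.9%

Cumulative inflation factor: 1.065 × 1.033 × 1.046 × 1.017 × 1.054 × 1.0052 ≈ 1.23993.
Nominal growth factor: 1.61100. Real growth factor = 1.61100 / 1.23993 ≈ 1.29927.
Total real return ≈ 29.9271%.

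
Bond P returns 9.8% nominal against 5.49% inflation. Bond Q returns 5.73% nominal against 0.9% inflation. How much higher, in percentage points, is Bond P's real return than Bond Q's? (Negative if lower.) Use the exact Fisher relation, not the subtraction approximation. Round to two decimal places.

-0.70

Bond P real return: 1.098/1.0549 − 1 = 4.086%.
Bond Q real return: 1.0573/1.009 − 1 = 4.787%.
Difference: 4.086 − 4.787 = -0.701 pp.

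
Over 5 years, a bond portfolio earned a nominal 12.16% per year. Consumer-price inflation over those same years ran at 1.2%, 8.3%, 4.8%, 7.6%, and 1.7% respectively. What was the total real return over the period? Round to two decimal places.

Cumulative inflation factor: 1.012 × 1.083 × 1.048 × 1.076 × 1.017 ≈ 1.25691.
Nominal growth factor: 1.77497. Real growth factor = 1.77497 / 1.25691 ≈ 1.41217.
Total real return ≈ 41.2169%.

41.22%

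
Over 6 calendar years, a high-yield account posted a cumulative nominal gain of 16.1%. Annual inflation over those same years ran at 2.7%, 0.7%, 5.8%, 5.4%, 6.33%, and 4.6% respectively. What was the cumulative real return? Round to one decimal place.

-9.5%

Cumulative inflation factor: 1.027 × 1.007 × 1.058 × 1.054 × 1.0633 × 1.046 ≈ 1.28267.
Nominal growth factor: 1.16100. Real growth factor = 1.16100 / 1.28267 ≈ 0.90515.
Total real return ≈ -9.4854%.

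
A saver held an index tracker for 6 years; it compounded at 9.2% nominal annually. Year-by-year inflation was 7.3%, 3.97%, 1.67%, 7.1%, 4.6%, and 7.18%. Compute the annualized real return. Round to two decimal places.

Cumulative inflation factor: 1.073 × 1.0397 × 1.0167 × 1.071 × 1.046 × 1.0718 ≈ 1.36187.
Nominal growth factor: 1.69565. Real growth factor = 1.69565 / 1.36187 ≈ 1.24509.
Annualized: 1.24509^(1/6) − 1 ≈ 0.03721.

3.72%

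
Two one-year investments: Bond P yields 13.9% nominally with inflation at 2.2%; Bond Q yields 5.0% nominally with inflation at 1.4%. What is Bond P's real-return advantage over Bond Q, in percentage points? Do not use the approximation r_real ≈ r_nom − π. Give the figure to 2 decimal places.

Bond P real return: 1.139/1.022 − 1 = 11.448%.
Bond Q real return: 1.050/1.014 − 1 = 3.550%.
Difference: 11.448 − 3.550 = 7.898 pp.

7.90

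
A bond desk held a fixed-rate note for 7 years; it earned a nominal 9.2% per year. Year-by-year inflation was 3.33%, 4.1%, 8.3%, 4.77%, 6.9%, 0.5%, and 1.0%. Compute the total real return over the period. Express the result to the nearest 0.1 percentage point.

Cumulative inflation factor: 1.0333 × 1.041 × 1.083 × 1.0477 × 1.069 × 1.005 × 1.010 ≈ 1.32437.
Nominal growth factor: 1.85165. Real growth factor = 1.85165 / 1.32437 ≈ 1.39814.
Total real return ≈ 39.8140%.

39.8%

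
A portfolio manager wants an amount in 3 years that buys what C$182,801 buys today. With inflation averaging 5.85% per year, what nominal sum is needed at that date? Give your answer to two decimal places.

Cumulative price-level factor: (1+5.85%)^3 ≈ 1.1859669516.
The nominal amount required is C$182,801 scaled up by that factor.

C$216,795.94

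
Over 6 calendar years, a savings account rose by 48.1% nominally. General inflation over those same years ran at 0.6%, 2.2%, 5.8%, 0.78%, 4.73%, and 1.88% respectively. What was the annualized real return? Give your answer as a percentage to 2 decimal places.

4.01%

Cumulative inflation factor: 1.006 × 1.022 × 1.058 × 1.0078 × 1.0473 × 1.0188 ≈ 1.16969.
Nominal growth factor: 1.48100. Real growth factor = 1.48100 / 1.16969 ≈ 1.26615.
Annualized: 1.26615^(1/6) − 1 ≈ 0.04011.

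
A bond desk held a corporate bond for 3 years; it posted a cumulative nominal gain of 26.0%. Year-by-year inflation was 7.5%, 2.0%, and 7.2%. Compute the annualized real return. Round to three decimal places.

2.342%

Cumulative inflation factor: 1.075 × 1.020 × 1.072 ≈ 1.17545.
Nominal growth factor: 1.26000. Real growth factor = 1.26000 / 1.17545 ≈ 1.07193.
Annualized: 1.07193^(1/3) − 1 ≈ 0.02342.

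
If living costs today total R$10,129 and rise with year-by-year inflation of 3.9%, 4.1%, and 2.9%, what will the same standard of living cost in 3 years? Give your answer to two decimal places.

Cumulative price-level factor: 1.039 × 1.041 × 1.029 = 1.112965371.
Multiplying R$10,129 by the price-level factor gives the future nominal sum.

R$11,273.23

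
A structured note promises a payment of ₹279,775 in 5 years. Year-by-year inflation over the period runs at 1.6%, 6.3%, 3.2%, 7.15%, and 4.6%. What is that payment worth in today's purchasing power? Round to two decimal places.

Price-level factor over 5 years: 1.016 × 1.063 × 1.032 × 1.0715 × 1.046 ≈ 1.2491958411.
Purchasing power today: ₹279,775 divided by that factor.

₹223,964.08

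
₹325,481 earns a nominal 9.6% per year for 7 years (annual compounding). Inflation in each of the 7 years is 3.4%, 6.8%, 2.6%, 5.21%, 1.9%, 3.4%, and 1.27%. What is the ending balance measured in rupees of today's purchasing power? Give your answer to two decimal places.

Nominal value at maturity: ₹325,481 × (1 + 9.6%)^7 ≈ ₹618,300.39.
Price-level factor over 7 years: 1.034 × 1.068 × 1.026 × 1.0521 × 1.019 × 1.034 × 1.0127 ≈ 1.2719548791.
Dividing the nominal maturity value by the price-level factor gives the value in today's money.

₹486,102.46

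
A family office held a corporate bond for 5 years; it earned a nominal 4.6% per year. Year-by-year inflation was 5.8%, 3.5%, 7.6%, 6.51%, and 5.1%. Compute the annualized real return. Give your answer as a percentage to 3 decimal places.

Cumulative inflation factor: 1.058 × 1.035 × 1.076 × 1.0651 × 1.051 ≈ 1.31896.
Nominal growth factor: 1.25216. Real growth factor = 1.25216 / 1.31896 ≈ 0.94935.
Annualized: 0.94935^(1/5) − 1 ≈ -0.01034.

-1.034%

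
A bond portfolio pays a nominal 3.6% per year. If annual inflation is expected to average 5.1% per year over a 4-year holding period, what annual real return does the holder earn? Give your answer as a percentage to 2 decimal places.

-1.43%

With constant rates the annual real return is the same each year: (1+3.6%)/(1+5.1%) − 1 = -0.01427.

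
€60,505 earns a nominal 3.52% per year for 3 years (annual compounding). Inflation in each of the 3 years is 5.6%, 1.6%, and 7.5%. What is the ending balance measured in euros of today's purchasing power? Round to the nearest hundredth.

Nominal value at maturity: €60,505 × (1 + 3.52%)^3 ≈ €67,121.87.
Price-level factor over 3 years: 1.056 × 1.016 × 1.075 = 1.1533632.
The maturity value deflated by that factor is the answer in today's purchasing power.

€58,196.65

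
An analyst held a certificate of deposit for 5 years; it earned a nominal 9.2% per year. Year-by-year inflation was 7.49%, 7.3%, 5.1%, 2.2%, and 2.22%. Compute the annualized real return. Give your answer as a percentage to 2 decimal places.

4.16%

Cumulative inflation factor: 1.0749 × 1.073 × 1.051 × 1.022 × 1.0222 ≈ 1.26636.
Nominal growth factor: 1.55279. Real growth factor = 1.55279 / 1.26636 ≈ 1.22618.
Annualized: 1.22618^(1/5) − 1 ≈ 0.04162.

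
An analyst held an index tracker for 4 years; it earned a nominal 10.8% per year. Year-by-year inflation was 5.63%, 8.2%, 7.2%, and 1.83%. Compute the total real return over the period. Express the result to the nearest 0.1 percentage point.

20.8%

Cumulative inflation factor: 1.0563 × 1.082 × 1.072 × 1.0183 ≈ 1.24763.
Nominal growth factor: 1.50716. Real growth factor = 1.50716 / 1.24763 ≈ 1.20802.
Total real return ≈ 20.8020%.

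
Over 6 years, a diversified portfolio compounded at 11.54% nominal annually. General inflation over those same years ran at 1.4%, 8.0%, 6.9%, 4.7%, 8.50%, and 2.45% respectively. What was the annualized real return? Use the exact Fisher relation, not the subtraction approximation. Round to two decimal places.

5.94%

Cumulative inflation factor: 1.014 × 1.080 × 1.069 × 1.047 × 1.0850 × 1.0245 ≈ 1.36247.
Nominal growth factor: 1.92568. Real growth factor = 1.92568 / 1.36247 ≈ 1.41337.
Annualized: 1.41337^(1/6) − 1 ≈ 0.05936.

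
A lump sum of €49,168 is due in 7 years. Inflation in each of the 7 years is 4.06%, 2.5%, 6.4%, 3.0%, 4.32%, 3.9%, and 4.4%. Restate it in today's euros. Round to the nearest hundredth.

€37,171.70

Price-level factor over 7 years: 1.0406 × 1.025 × 1.064 × 1.030 × 1.0432 × 1.039 × 1.044 ≈ 1.3227268343.
Purchasing power today: €49,168 divided by that factor.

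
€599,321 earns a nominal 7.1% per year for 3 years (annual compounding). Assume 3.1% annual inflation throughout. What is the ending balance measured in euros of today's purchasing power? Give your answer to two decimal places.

€671,818.43

Nominal value at maturity: €599,321 × (1 + 7.1%)^3 ≈ €736,254.41.
Price-level factor over 3 years: (1 + 3.1%)^3 = 1.095912791.
The maturity value deflated by that factor is the answer in today's purchasing power.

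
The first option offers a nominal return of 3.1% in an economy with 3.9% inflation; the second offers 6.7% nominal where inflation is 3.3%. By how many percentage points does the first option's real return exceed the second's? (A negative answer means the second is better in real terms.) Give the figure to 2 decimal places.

-4.06

The first option real return: 1.031/1.039 − 1 = -0.770%.
The second real return: 1.067/1.033 − 1 = 3.291%.
Difference: -0.770 − 3.291 = -4.061 pp.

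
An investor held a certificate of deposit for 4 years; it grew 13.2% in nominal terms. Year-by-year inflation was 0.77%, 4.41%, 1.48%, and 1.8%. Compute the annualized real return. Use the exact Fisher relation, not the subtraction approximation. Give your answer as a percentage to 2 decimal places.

1.02%

Cumulative inflation factor: 1.0077 × 1.0441 × 1.0148 × 1.018 ≈ 1.08693.
Nominal growth factor: 1.13200. Real growth factor = 1.13200 / 1.08693 ≈ 1.04147.
Annualized: 1.04147^(1/4) − 1 ≈ 0.01021.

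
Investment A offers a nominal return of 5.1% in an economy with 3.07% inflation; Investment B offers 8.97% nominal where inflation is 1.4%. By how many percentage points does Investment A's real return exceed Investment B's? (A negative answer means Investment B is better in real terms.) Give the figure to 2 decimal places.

-5.50

Investment A real return: 1.051/1.0307 − 1 = 1.970%.
Investment B real return: 1.0897/1.014 − 1 = 7.465%.
Difference: 1.970 − 7.465 = -5.495 pp.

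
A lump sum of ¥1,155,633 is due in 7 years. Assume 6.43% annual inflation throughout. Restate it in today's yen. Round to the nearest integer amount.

Price-level factor over 7 years: (1 + 6.43%)^7 ≈ 1.5468508313.
Purchasing power today: ¥1,155,633 divided by that factor.

¥747,088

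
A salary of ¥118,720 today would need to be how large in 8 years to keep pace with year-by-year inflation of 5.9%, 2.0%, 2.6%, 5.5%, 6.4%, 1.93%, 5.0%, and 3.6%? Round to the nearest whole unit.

¥163,762

Cumulative price-level factor: 1.059 × 1.020 × 1.026 × 1.055 × 1.064 × 1.0193 × 1.050 × 1.036 ≈ 1.3793950365.
The nominal amount required is ¥118,720 scaled up by that factor.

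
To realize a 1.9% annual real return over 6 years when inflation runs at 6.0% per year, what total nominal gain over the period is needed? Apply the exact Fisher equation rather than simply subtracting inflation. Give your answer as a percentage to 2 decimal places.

Required annual nominal rate: (1+1.9%)(1+6.0%) − 1 = 8.014%.
Cumulative over 6 years: (1 + 0.08014)^6 − 1 ≈ 0.58811.

58.81%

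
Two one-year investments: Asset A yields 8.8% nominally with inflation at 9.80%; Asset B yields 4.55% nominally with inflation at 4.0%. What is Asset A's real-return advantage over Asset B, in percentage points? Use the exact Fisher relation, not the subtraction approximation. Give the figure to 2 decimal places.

Asset A real return: 1.088/1.0980 − 1 = -0.911%.
Asset B real return: 1.0455/1.040 − 1 = 0.529%.
Difference: -0.911 − 0.529 = -1.440 pp.

-1.44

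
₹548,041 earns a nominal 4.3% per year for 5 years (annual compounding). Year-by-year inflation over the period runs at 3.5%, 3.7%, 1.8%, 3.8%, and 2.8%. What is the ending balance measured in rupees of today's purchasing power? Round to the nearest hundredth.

Nominal value at maturity: ₹548,041 × (1 + 4.3%)^5 ≈ ₹676,448.27.
Price-level factor over 5 years: 1.035 × 1.037 × 1.018 × 1.038 × 1.028 ≈ 1.1658893961.
The maturity value deflated by that factor is the answer in today's purchasing power.

₹580,199.35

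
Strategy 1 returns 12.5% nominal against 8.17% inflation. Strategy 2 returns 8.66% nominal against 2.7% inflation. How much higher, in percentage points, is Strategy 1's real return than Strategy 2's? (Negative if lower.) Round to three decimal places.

Strategy 1 real return: 1.125/1.0817 − 1 = 4.0030%.
Strategy 2 real return: 1.0866/1.027 − 1 = 5.8033%.
Difference: 4.0030 − 5.8033 = -1.8003 pp.

-1.800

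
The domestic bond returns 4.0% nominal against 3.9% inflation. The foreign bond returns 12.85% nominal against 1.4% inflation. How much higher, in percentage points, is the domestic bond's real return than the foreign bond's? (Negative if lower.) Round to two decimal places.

-11.20

The domestic bond real return: 1.040/1.039 − 1 = 0.096%.
The foreign bond real return: 1.1285/1.014 − 1 = 11.292%.
Difference: 0.096 − 11.292 = -11.196 pp.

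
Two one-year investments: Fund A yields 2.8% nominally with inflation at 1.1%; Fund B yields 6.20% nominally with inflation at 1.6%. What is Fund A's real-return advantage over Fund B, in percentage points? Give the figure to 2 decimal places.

Fund A real return: 1.028/1.011 − 1 = 1.682%.
Fund B real return: 1.0620/1.016 − 1 = 4.528%.
Difference: 1.682 − 4.528 = -2.846 pp.

-2.85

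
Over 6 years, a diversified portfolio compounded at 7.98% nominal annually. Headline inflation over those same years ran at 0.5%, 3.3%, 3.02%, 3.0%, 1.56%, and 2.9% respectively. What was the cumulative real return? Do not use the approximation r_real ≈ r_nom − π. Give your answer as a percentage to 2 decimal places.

37.69%

Cumulative inflation factor: 1.005 × 1.033 × 1.0302 × 1.030 × 1.0156 × 1.029 ≈ 1.15123.
Nominal growth factor: 1.58511. Real growth factor = 1.58511 / 1.15123 ≈ 1.37688.
Total real return ≈ 37.6882%.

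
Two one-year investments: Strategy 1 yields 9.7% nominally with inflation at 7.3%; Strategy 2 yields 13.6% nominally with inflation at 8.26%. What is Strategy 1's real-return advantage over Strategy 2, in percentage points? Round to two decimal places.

-2.70

Strategy 1 real return: 1.097/1.073 − 1 = 2.237%.
Strategy 2 real return: 1.136/1.0826 − 1 = 4.933%.
Difference: 2.237 − 4.933 = -2.696 pp.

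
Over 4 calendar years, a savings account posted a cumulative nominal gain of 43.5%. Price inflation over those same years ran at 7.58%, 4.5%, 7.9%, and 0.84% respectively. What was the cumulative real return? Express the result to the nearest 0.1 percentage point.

Cumulative inflation factor: 1.0758 × 1.045 × 1.079 × 1.0084 ≈ 1.22321.
Nominal growth factor: 1.43500. Real growth factor = 1.43500 / 1.22321 ≈ 1.17314.
Total real return ≈ 17.3140%.

17.3%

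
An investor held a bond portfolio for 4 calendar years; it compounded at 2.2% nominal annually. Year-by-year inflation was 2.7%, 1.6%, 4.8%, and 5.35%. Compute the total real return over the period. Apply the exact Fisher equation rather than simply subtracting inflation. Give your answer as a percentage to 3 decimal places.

-5.301%

Cumulative inflation factor: 1.027 × 1.016 × 1.048 × 1.0535 ≈ 1.15202.
Nominal growth factor: 1.09095. Real growth factor = 1.09095 / 1.15202 ≈ 0.94699.
Total real return ≈ -5.3014%.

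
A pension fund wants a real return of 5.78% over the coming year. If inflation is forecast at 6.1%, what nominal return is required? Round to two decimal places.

By the Fisher equation, 1 + r_nom = (1 + 5.78%)(1 + 6.1%) = 1.0578 × 1.061 = 1.1223258.
So r_nom = 12.23258%.

12.23%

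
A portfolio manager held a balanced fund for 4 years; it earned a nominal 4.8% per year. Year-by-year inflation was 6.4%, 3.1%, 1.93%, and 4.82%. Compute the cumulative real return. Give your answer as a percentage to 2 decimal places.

Cumulative inflation factor: 1.064 × 1.031 × 1.0193 × 1.0482 ≈ 1.17205.
Nominal growth factor: 1.20627. Real growth factor = 1.20627 / 1.17205 ≈ 1.02920.
Total real return ≈ 2.9197%.

2.92%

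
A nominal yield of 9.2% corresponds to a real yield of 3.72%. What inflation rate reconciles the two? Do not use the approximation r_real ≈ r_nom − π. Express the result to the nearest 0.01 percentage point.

5.28%

From (1+r_nom) = (1+r_real)(1+π), we get 1+π = (1 + 9.2%)/(1 + 3.72%) = 1.092/1.0372 ≈ 1.05283.
So π ≈ 5.2835%.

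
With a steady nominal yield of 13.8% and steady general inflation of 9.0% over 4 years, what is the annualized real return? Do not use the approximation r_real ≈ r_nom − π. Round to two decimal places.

4.40%

With constant rates the annual real return is the same each year: (1+13.8%)/(1+9.0%) − 1 = 0.04404.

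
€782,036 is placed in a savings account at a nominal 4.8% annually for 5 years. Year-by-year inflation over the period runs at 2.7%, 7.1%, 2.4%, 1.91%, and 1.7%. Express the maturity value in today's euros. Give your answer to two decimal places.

€846,906.63

Nominal value at maturity: €782,036 × (1 + 4.8%)^5 ≈ €988,628.57.
Price-level factor over 5 years: 1.027 × 1.071 × 1.024 × 1.0191 × 1.017 ≈ 1.1673406943.
Dividing the nominal maturity value by the price-level factor gives the value in today's money.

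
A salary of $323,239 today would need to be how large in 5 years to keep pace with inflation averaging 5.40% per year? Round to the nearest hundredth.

$420,462.06

Cumulative price-level factor: (1+5.40%)^5 ≈ 1.3007776144.
Multiplying $323,239 by the price-level factor gives the future nominal sum.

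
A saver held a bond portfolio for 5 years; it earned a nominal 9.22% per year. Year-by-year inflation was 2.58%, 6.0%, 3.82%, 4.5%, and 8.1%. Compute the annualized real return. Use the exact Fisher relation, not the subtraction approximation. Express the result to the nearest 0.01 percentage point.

Cumulative inflation factor: 1.0258 × 1.060 × 1.0382 × 1.045 × 1.081 ≈ 1.27524.
Nominal growth factor: 1.55421. Real growth factor = 1.55421 / 1.27524 ≈ 1.21876.
Annualized: 1.21876^(1/5) − 1 ≈ 0.04036.

4.04%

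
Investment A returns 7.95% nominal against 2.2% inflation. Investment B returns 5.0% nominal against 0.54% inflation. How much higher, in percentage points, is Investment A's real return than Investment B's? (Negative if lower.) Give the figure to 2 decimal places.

Investment A real return: 1.0795/1.022 − 1 = 5.626%.
Investment B real return: 1.050/1.0054 − 1 = 4.436%.
Difference: 5.626 − 4.436 = 1.190 pp.

1.19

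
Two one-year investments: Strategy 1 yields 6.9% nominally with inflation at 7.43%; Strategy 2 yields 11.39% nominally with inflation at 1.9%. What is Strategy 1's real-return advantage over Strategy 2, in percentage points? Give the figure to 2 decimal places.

Strategy 1 real return: 1.069/1.0743 − 1 = -0.493%.
Strategy 2 real return: 1.1139/1.019 − 1 = 9.313%.
Difference: -0.493 − 9.313 = -9.806 pp.

-9.81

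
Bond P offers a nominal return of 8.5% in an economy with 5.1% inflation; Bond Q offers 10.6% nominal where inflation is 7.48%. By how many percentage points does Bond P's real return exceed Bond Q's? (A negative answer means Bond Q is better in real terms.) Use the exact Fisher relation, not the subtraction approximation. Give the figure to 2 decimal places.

Bond P real return: 1.085/1.051 − 1 = 3.235%.
Bond Q real return: 1.106/1.0748 − 1 = 2.903%.
Difference: 3.235 − 2.903 = 0.332 pp.

0.33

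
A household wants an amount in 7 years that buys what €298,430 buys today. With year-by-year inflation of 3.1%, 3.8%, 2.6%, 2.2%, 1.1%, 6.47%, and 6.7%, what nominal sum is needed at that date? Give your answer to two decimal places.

€384,626.84

Cumulative price-level factor: 1.031 × 1.038 × 1.026 × 1.022 × 1.011 × 1.0647 × 1.067 ≈ 1.2888343562.
The nominal amount required is €298,430 scaled up by that factor.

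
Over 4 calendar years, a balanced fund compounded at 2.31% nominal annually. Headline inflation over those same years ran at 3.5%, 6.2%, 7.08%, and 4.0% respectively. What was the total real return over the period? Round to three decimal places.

-10.491%

Cumulative inflation factor: 1.035 × 1.062 × 1.0708 × 1.040 ≈ 1.22407.
Nominal growth factor: 1.09565. Real growth factor = 1.09565 / 1.22407 ≈ 0.89509.
Total real return ≈ -10.4912%.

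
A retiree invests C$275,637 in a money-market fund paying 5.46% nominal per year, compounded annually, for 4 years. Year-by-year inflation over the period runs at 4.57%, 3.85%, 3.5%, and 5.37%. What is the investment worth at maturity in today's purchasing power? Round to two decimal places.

Nominal value at maturity: C$275,637 × (1 + 5.46%)^4 ≈ C$340,948.34.
Price-level factor over 4 years: 1.0457 × 1.0385 × 1.035 × 1.0537 ≈ 1.1843251140.
The maturity value deflated by that factor is the answer in today's purchasing power.

C$287,884.08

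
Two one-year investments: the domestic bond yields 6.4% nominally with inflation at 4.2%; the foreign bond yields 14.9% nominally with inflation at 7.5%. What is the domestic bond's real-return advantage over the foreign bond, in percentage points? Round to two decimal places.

-4.77

The domestic bond real return: 1.064/1.042 − 1 = 2.111%.
The foreign bond real return: 1.149/1.075 − 1 = 6.884%.
Difference: 2.111 − 6.884 = -4.773 pp.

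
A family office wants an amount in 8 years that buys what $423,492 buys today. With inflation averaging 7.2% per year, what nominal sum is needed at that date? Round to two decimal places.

Cumulative price-level factor: (1+7.2%)^8 ≈ 1.7440473951.
The nominal amount required is $423,492 scaled up by that factor.

$738,590.12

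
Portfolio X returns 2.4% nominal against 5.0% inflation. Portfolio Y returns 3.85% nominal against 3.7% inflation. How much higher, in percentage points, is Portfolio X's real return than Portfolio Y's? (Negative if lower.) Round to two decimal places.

Portfolio X real return: 1.024/1.050 − 1 = -2.476%.
Portfolio Y real return: 1.0385/1.037 − 1 = 0.145%.
Difference: -2.476 − 0.145 = -2.621 pp.

-2.62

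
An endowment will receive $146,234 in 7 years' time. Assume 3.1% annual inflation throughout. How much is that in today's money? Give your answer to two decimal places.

Price-level factor over 7 years: (1 + 3.1%)^7 ≈ 1.2382566157.
Purchasing power today: $146,234 divided by that factor.

$118,096.68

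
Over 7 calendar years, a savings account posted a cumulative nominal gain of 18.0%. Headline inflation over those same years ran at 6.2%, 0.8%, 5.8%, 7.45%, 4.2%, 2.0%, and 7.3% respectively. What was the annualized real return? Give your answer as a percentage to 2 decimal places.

-2.29%

Cumulative inflation factor: 1.062 × 1.008 × 1.058 × 1.0745 × 1.042 × 1.020 × 1.073 ≈ 1.38786.
Nominal growth factor: 1.18000. Real growth factor = 1.18000 / 1.38786 ≈ 0.85023.
Annualized: 0.85023^(1/7) − 1 ≈ -0.02291.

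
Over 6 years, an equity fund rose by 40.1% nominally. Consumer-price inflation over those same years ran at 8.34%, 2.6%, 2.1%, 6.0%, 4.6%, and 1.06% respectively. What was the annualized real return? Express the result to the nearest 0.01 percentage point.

1.63%

Cumulative inflation factor: 1.0834 × 1.026 × 1.021 × 1.060 × 1.046 × 1.0106 ≈ 1.27168.
Nominal growth factor: 1.40100. Real growth factor = 1.40100 / 1.27168 ≈ 1.10169.
Annualized: 1.10169^(1/6) − 1 ≈ 0.01627.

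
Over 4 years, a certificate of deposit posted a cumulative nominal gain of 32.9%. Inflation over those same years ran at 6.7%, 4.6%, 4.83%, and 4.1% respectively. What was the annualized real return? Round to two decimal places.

2.21%

Cumulative inflation factor: 1.067 × 1.046 × 1.0483 × 1.041 ≈ 1.21796.
Nominal growth factor: 1.32900. Real growth factor = 1.32900 / 1.21796 ≈ 1.09117.
Annualized: 1.09117^(1/4) − 1 ≈ 0.02205.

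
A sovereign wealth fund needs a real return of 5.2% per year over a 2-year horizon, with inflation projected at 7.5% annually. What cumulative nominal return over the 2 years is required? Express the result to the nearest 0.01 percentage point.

Required annual nominal rate: (1+5.2%)(1+7.5%) − 1 = 13.09%.
Cumulative over 2 years: (1 + 0.1309)^2 − 1 ≈ 0.27893.

27.89%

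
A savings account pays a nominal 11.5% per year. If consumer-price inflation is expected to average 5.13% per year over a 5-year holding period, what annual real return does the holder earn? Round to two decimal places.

6.06%

With constant rates the annual real return is the same each year: (1+11.5%)/(1+5.13%) − 1 = 0.06059.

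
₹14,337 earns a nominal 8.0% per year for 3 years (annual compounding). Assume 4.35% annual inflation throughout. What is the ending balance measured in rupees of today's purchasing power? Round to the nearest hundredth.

₹15,894.69

Nominal value at maturity: ₹14,337 × (1 + 8.0%)^3 ≈ ₹18,060.49.
Price-level factor over 3 years: (1 + 4.35%)^3 ≈ 1.1362590629.
The maturity value deflated by that factor is the answer in today's purchasing power.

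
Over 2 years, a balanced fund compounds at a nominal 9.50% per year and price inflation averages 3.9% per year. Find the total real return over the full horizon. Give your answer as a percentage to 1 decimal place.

The annual real rate is (1+9.50%)/(1+3.9%) − 1 = 5.3898%.
Compounded over 2 years: (1 + 0.053898)^2 − 1 ≈ 0.11070.

11.1%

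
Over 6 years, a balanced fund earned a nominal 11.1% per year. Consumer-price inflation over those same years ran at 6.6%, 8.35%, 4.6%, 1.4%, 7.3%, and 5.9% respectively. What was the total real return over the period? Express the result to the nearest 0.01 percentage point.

Cumulative inflation factor: 1.066 × 1.0835 × 1.046 × 1.014 × 1.073 × 1.059 ≈ 1.39204.
Nominal growth factor: 1.88055. Real growth factor = 1.88055 / 1.39204 ≈ 1.35093.
Total real return ≈ 35.0930%.

35.09%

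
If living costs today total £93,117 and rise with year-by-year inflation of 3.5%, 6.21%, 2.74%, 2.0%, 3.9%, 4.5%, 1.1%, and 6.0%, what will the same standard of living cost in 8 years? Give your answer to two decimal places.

£124,814.01

Cumulative price-level factor: 1.035 × 1.0621 × 1.0274 × 1.020 × 1.039 × 1.045 × 1.011 × 1.060 ≈ 1.3403997885.
The nominal amount required is £93,117 scaled up by that factor.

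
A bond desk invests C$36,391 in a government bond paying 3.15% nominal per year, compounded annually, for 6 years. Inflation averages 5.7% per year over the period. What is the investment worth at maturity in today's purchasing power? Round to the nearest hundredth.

Nominal value at maturity: C$36,391 × (1 + 3.15%)^6 ≈ C$43,833.83.
Price-level factor over 6 years: (1 + 5.7%)^6 ≈ 1.3946008445.
The maturity value deflated by that factor is the answer in today's purchasing power.

C$31,431.09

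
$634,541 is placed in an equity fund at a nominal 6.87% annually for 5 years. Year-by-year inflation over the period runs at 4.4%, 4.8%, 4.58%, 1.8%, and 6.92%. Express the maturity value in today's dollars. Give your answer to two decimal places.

Nominal value at maturity: $634,541 × (1 + 6.87%)^5 ≈ $884,583.30.
Price-level factor over 5 years: 1.044 × 1.048 × 1.0458 × 1.018 × 1.0692 ≈ 1.2454237601.
Dividing the nominal maturity value by the price-level factor gives the value in today's money.

$710,266.92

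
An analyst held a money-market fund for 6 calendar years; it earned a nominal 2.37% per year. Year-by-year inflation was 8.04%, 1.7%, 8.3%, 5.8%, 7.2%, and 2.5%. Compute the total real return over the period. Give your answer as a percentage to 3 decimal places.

Cumulative inflation factor: 1.0804 × 1.017 × 1.083 × 1.058 × 1.072 × 1.025 ≈ 1.38337.
Nominal growth factor: 1.15090. Real growth factor = 1.15090 / 1.38337 ≈ 0.83195.
Total real return ≈ -16.8049%.

-16.805%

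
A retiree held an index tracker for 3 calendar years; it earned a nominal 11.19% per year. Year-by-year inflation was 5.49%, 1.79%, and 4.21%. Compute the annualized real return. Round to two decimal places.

7.10%

Cumulative inflation factor: 1.0549 × 1.0179 × 1.0421 ≈ 1.11899.
Nominal growth factor: 1.37467. Real growth factor = 1.37467 / 1.11899 ≈ 1.22849.
Annualized: 1.22849^(1/3) − 1 ≈ 0.07100.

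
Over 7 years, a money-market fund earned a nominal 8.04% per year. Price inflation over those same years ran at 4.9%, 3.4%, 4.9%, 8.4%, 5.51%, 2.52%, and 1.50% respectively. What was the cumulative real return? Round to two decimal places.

Cumulative inflation factor: 1.049 × 1.034 × 1.049 × 1.084 × 1.0551 × 1.0252 × 1.0150 ≈ 1.35416.
Nominal growth factor: 1.71827. Real growth factor = 1.71827 / 1.35416 ≈ 1.26889.
Total real return ≈ 26.8887%.

26.89%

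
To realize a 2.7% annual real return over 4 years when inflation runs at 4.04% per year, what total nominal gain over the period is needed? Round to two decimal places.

30.34%

Required annual nominal rate: (1+2.7%)(1+4.04%) − 1 = 6.84908%.
Cumulative over 4 years: (1 + 0.0684908)^4 − 1 ≈ 0.30342.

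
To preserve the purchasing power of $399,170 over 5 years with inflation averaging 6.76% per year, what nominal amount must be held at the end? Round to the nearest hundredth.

$553,605.91

Cumulative price-level factor: (1+6.76%)^5 ≈ 1.3868925830.
The nominal amount required is $399,170 scaled up by that factor.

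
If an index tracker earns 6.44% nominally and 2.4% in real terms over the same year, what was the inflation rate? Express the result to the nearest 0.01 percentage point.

3.95%

From (1+r_nom) = (1+r_real)(1+π), we get 1+π = (1 + 6.44%)/(1 + 2.4%) = 1.0644/1.024 ≈ 1.03945.
So π ≈ 3.9453%.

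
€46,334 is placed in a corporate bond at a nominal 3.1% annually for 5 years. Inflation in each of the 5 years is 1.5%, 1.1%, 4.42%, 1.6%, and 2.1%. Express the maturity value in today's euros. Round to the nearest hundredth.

€48,559.34

Nominal value at maturity: €46,334 × (1 + 3.1%)^5 ≈ €53,975.06.
Price-level factor over 5 years: 1.015 × 1.011 × 1.0442 × 1.016 × 1.021 ≈ 1.1115278195.
The maturity value deflated by that factor is the answer in today's purchasing power.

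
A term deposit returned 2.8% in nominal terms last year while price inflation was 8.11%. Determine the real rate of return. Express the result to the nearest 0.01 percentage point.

Real return via the Fisher equation: (1 + 2.8%)/(1 + 8.11%) − 1 = 1.028/1.0811 − 1 ≈ -0.04912.

-4.91%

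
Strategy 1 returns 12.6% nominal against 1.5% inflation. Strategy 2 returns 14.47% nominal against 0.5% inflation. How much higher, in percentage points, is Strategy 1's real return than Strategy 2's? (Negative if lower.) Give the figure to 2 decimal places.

-2.96

Strategy 1 real return: 1.126/1.015 − 1 = 10.936%.
Strategy 2 real return: 1.1447/1.005 − 1 = 13.900%.
Difference: 10.936 − 13.900 = -2.964 pp.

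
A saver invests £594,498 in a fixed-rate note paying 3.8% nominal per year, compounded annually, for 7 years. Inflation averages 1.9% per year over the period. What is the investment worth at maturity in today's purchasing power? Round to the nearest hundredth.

£676,569.76

Nominal value at maturity: £594,498 × (1 + 3.8%)^7 ≈ £771,848.16.
Price-level factor over 7 years: (1 + 1.9%)^7 ≈ 1.1408256786.
Dividing the nominal maturity value by the price-level factor gives the value in today's money.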